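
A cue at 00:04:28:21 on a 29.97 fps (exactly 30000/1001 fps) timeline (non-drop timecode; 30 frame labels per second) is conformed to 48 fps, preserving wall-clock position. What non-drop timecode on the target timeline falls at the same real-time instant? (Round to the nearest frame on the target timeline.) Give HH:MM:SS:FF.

00:04:28:46

Source frame index: (0×3600 + 4×60 + 28) × 30 + 21 = 8061.
Real time: 8061 / (30000/1001) = 2689687/10000 s.
Target frame: (2689687/10000) × (48) = 8069061/625 ≈ 12910.498 → 12910.
At 48 labels/s: frame 12910 → 00:04:28:46.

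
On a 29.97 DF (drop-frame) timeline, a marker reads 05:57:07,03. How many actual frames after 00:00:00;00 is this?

Complete 10-minute blocks: 35, each 17982 frames → 629370.
Remaining 7 whole minutes in the current block: 1800 + 6 × 1798 = 12588 frames.
Within the current minute: 7 × 30 + 3 − 2 = 211 (labels ;00/;01 skipped at this minute). Total = 629370 + 12588 + 211 = 642169.

642169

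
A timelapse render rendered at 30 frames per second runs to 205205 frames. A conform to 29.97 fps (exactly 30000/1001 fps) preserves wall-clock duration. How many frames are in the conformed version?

205000 frames

Target frames = source frames × (target rate / source rate) = 205205 × (30000/1001)/(30) = 205205 × 1000/1001 = 205000.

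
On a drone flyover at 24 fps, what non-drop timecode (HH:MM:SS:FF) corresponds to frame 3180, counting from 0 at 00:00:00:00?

00:02:12:12

3180 ÷ 24 = 132 full seconds, remainder 12 frames.
132 s = 0 h 2 min 12 s.
Timecode: 00:02:12:12.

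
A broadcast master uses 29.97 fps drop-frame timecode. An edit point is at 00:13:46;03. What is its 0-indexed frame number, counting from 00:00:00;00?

As if non-drop at 30 labels/s: (0 × 3600 + 13 × 60 + 46) × 30 + 3 = 24783.
Minute boundaries passed: 13; those not divisible by 10: 13 − 1 = 12; dropped labels = 2 × 12 = 24.
Actual frame index = 24783 − 24 = 24759.

24759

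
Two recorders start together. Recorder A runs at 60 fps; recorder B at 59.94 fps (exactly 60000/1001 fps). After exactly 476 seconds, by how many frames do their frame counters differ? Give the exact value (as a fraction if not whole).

4080/143 frames

A emits 60 × 476 = 28560 frames; B emits 60000/1001 × 476 = 4080000/143.
Difference = 4080/143 frames (≈ 28.5315); B is behind A.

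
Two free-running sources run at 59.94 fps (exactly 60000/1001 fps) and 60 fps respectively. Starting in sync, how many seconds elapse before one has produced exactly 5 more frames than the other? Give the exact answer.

The gap grows by |60 − 60000/1001| = 60/1001 frames per second.
Time for a 5-frame gap: 5 ÷ (60/1001) = 1001/12 s.

1001/12 seconds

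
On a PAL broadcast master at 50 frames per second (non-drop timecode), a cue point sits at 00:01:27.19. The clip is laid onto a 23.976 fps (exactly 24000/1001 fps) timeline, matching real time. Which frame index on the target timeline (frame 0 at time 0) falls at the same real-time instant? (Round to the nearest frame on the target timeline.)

frame 2095

Source frame index: (0×3600 + 1×60 + 27) × 50 + 19 = 4369.
Real time: 4369 / (50) = 4369/50 s.
Target frame: (4369/50) × (24000/1001) = 2097120/1001 ≈ 2095.025 → 2095.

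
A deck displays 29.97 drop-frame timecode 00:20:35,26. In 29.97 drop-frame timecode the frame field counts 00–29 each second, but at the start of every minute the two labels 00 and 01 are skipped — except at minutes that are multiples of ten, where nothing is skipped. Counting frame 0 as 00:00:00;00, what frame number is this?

Complete 10-minute blocks: 2, each 17982 frames → 35964.
Remaining 0 whole minutes in the current block: 0 frames.
Within the current minute: 35 × 30 + 26 = 1076. Total = 35964 + 0 + 1076 = 37040.

37040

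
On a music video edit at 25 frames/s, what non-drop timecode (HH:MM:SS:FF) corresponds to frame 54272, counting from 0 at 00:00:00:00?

54272 ÷ 25 = 2170 full seconds, remainder 22 frames.
2170 s = 0 h 36 min 10 s.
Timecode: 00:36:10:22.

00:36:10:22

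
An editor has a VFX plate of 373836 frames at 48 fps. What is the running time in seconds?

7788.25 seconds

Running time = 373836 / (48) = 7788.25 s.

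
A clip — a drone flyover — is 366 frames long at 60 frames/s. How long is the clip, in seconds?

Running time = 366 / (60) = 6.1 s.

6.1 seconds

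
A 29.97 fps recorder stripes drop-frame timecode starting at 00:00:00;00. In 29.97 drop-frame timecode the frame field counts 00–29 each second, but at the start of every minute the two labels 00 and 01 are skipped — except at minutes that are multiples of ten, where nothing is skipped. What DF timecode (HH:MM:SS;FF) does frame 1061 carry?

Ten DF minutes hold 17982 frames, so frame 1061 lies in block 0 (frames 0–17981) with 1061 frames into that block.
The block's first minute is 1800 frames and the rest 1798 each; 1061 frames reaches minute 0, so 0 × 18 + 0 × 2 = 0 labels have been skipped so far.
Adding those back, label number 1061 + 0 = 1061 at 30 labels/s is 35 s + 11 f = 0 h 0 min 35 s frame 11, i.e. 00:00:35;11.

00:00:35;11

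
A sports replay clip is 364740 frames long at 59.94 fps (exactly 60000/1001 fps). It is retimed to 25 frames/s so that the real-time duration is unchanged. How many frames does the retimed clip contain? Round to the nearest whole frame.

Frames at target rate = 364740 × (25) / (60000/1001) = 6085079/40 ≈ 152126.975.
Nearest whole frame: 152127.

152127 frames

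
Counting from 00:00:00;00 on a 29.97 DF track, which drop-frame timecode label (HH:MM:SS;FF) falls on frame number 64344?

Ten DF minutes hold 17982 frames, so frame 64344 lies in block 3 (frames 53946–71927) with 10398 frames into that block.
The block's first minute is 1800 frames and the rest 1798 each; 10398 frames reaches minute 5, so 3 × 18 + 5 × 2 = 64 labels have been skipped so far.
Adding those back, label number 64344 + 64 = 64408 at 30 labels/s is 2146 s + 28 f = 0 h 35 min 46 s frame 28, i.e. 00:35:46;28.

00:35:46;28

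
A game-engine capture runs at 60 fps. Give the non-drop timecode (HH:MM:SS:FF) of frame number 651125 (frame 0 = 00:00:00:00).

651125 ÷ 60 = 10852 full seconds, remainder 5 frames.
10852 s = 3 h 0 min 52 s.
Timecode: 03:00:52:05.

03:00:52:05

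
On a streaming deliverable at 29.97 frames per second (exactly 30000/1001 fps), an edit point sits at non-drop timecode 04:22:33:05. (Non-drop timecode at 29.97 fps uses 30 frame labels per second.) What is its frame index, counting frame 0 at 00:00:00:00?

472595

Total seconds to the label: (4 × 3600 + 22 × 60 + 33) = 15753.
Frame index = 15753 × 30 + 5 = 472595.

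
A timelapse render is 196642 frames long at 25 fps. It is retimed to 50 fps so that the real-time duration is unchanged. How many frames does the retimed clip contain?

Target frames = source frames × (target rate / source rate) = 196642 × (50)/(25) = 196642 × 2 = 393284.

393284 frames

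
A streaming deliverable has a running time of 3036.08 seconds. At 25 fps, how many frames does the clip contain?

Frames = 3036.08 × 25 = 75902.

75902 frames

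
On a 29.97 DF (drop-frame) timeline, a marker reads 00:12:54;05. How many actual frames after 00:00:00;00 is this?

Complete 10-minute blocks: 1, each 17982 frames → 17982.
Remaining 2 whole minutes in the current block: 1800 + 1 × 1798 = 3598 frames.
Within the current minute: 54 × 30 + 5 − 2 = 1623 (labels ;00/;01 skipped at this minute). Total = 17982 + 3598 + 1623 = 23203.

23203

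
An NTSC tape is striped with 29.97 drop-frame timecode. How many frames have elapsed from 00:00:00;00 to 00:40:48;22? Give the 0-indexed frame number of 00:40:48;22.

73390

As if non-drop at 30 labels/s: (0 × 3600 + 40 × 60 + 48) × 30 + 22 = 73462.
Minute boundaries passed: 40; those not divisible by 10: 40 − 4 = 36; dropped labels = 2 × 36 = 72.
Actual frame index = 73462 − 72 = 73390.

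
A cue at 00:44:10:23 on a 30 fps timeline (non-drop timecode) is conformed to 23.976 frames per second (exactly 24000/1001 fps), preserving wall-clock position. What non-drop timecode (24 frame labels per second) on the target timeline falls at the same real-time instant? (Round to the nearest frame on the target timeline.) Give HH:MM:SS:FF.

00:44:08:03

Source frame index: (0×3600 + 44×60 + 10) × 30 + 23 = 79523.
Real time: 79523 / (30) = 79523/30 s.
Target frame: (79523/30) × (24000/1001) = 63618400/1001 ≈ 63554.845 → 63555.
At 24 labels/s: frame 63555 → 00:44:08:03.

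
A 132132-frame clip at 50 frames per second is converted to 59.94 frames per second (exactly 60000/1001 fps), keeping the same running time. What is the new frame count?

Target frames = source frames × (target rate / source rate) = 132132 × (60000/1001)/(50) = 132132 × 1200/1001 = 158400.

158400 frames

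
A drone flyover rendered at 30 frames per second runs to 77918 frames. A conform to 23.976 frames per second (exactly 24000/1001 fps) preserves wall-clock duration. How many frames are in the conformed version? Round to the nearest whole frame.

Frames at target rate = 77918 × (24000/1001) / (30) = 62334400/1001 ≈ 62272.128.
Nearest whole frame: 62272.

62272 frames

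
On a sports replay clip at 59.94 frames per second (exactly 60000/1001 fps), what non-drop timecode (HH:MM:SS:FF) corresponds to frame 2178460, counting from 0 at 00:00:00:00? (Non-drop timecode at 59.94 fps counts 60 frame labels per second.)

10:05:07:40

2178460 ÷ 60 = 36307 full seconds, remainder 40 frames.
36307 s = 10 h 5 min 7 s.
Timecode: 10:05:07:40.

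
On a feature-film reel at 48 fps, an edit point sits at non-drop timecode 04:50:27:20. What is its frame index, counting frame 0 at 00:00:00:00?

836516

Total seconds to the label: (4 × 3600 + 50 × 60 + 27) = 17427.
Frame index = 17427 × 48 + 20 = 836516.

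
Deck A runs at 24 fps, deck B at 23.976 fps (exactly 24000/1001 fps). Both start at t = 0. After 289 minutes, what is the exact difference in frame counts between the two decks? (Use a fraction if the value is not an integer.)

416160/1001 frames

289 min = 17340 s.
A emits 24 × 17340 = 416160 frames; B emits 24000/1001 × 17340 = 416160000/1001.
Difference = 416160/1001 frames (≈ 415.7443); B is behind A.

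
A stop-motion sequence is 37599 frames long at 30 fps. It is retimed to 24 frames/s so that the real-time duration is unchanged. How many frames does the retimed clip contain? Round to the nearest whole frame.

Frames at target rate = 37599 × (24) / (30) = 150396/5 ≈ 30079.200.
Nearest whole frame: 30079.

30079 frames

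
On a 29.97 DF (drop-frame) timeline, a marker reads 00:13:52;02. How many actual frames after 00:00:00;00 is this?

As if non-drop at 30 labels/s: (0 × 3600 + 13 × 60 + 52) × 30 + 2 = 24962.
Minute boundaries passed: 13; those not divisible by 10: 13 − 1 = 12; dropped labels = 2 × 12 = 24.
Actual frame index = 24962 − 24 = 24938.

24938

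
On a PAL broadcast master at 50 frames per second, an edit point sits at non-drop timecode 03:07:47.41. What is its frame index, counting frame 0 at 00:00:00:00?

frame 563391

Total seconds to the label: (3 × 3600 + 7 × 60 + 47) = 11267.
Frame index = 11267 × 50 + 41 = 563391.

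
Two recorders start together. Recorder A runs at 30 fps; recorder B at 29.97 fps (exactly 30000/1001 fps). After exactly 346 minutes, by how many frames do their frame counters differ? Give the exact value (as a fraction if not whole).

622800/1001 frames

346 min = 20760 s.
A emits 30 × 20760 = 622800 frames; B emits 30000/1001 × 20760 = 622800000/1001.
Difference = 622800/1001 frames (≈ 622.1778); B is behind A.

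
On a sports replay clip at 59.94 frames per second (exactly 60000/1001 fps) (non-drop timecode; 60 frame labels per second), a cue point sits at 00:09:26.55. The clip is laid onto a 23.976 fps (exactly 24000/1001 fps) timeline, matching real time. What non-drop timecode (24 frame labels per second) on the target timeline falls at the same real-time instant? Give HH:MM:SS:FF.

Source frame index: (0×3600 + 9×60 + 26) × 60 + 55 = 34015.
Real time: 34015 / (60000/1001) = 6809803/12000 s.
Target frame: (6809803/12000) × (24000/1001) = 13606.
At 24 labels/s: frame 13606 → 00:09:26:22.

00:09:26:22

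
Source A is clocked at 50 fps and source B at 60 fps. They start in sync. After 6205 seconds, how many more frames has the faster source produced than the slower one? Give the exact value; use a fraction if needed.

A emits 50 × 6205 = 310250 frames; B emits 60 × 6205 = 372300.
Difference = 62050 frames; B is ahead of A.

62050 frames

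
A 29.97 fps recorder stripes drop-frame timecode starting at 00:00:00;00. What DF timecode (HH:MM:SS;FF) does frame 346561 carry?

Each 10-minute DF block holds 10 × 60 × 30 − 9 × 2 = 17982 frames. 346561 ÷ 17982 → 19 full blocks, remainder 4903.
Within the partial block the first minute is 1800 frames and each further minute 1798, so 2 further minute boundaries passed. Total skipped labels = 18 × 19 + 2 × 2 = 346.
Non-drop label index = 346561 + 346 = 346907; at 30 labels/s that is 03:12:43:17, i.e. DF 03:12:43;17.

03:12:43;17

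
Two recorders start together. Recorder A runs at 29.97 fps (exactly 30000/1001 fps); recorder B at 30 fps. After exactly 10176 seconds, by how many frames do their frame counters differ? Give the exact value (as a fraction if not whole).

305280/1001 frames

A emits 30000/1001 × 10176 = 305280000/1001 frames; B emits 30 × 10176 = 305280.
Difference = 305280/1001 frames (≈ 304.9750); B is ahead of A.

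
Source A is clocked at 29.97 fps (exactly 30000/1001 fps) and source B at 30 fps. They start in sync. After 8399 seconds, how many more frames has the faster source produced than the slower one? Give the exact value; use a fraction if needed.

251970/1001 frames

A emits 30000/1001 × 8399 = 251970000/1001 frames; B emits 30 × 8399 = 251970.
Difference = 251970/1001 frames (≈ 251.7183); B is ahead of A.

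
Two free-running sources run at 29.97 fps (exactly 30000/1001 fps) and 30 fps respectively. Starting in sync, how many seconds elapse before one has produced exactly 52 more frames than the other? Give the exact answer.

26026/15 seconds

The gap grows by |30 − 30000/1001| = 30/1001 frames per second.
Time for a 52-frame gap: 52 ÷ (30/1001) = 26026/15 s.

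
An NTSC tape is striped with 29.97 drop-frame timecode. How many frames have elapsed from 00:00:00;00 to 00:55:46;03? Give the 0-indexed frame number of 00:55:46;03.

As if non-drop at 30 labels/s: (0 × 3600 + 55 × 60 + 46) × 30 + 3 = 100383.
Minute boundaries passed: 55; those not divisible by 10: 55 − 5 = 50; dropped labels = 2 × 50 = 100.
Actual frame index = 100383 − 100 = 100283.

100283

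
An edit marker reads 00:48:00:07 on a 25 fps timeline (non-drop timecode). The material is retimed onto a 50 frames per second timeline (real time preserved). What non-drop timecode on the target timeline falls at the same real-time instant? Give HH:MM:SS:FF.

00:48:00:14

Source frame index: (0×3600 + 48×60 + 0) × 25 + 7 = 72007.
Real time: 72007 / (25) = 72007/25 s.
Target frame: (72007/25) × (50) = 144014.
At 50 labels/s: frame 144014 → 00:48:00:14.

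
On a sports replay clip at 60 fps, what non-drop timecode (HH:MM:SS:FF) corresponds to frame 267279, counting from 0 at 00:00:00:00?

01:14:14:39

267279 ÷ 60 = 4454 full seconds, remainder 39 frames.
4454 s = 1 h 14 min 14 s.
Timecode: 01:14:14:39.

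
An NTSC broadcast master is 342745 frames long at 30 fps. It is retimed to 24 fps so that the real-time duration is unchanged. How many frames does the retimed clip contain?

Target frames = source frames × (target rate / source rate) = 342745 × (24)/(30) = 342745 × 4/5 = 274196.

274196 frames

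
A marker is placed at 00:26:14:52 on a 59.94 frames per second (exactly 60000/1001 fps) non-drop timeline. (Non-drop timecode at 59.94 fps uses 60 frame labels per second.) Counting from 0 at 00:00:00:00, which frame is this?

Total seconds to the label: (0 × 3600 + 26 × 60 + 14) = 1574.
Frame index = 1574 × 60 + 52 = 94492.

94492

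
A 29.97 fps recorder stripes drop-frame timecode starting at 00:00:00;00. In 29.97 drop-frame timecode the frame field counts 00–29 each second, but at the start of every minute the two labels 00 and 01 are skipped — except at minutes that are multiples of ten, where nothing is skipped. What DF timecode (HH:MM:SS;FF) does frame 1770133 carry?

16:24:23;15

Each 10-minute DF block holds 10 × 60 × 30 − 9 × 2 = 17982 frames. 1770133 ÷ 17982 → 98 full blocks, remainder 7897.
Within the partial block the first minute is 1800 frames and each further minute 1798, so 4 further minute boundaries passed. Total skipped labels = 18 × 98 + 2 × 4 = 1772.
Non-drop label index = 1770133 + 1772 = 1771905; at 30 labels/s that is 16:24:23:15, i.e. DF 16:24:23;15.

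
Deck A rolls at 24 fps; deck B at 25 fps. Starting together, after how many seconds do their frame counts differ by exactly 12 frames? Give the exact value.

12 seconds

The gap grows by |25 − 24| = 1 frame per second.
Time for a 12-frame gap: 12 ÷ (1) = 12 s.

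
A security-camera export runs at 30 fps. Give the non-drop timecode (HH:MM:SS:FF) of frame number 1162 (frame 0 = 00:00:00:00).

00:00:38:22

1162 ÷ 30 = 38 full seconds, remainder 22 frames.
38 s = 0 h 0 min 38 s.
Timecode: 00:00:38:22.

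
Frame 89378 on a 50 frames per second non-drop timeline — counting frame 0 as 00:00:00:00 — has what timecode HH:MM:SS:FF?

00:29:47:28

89378 ÷ 50 = 1787 full seconds, remainder 28 frames.
1787 s = 0 h 29 min 47 s.
Timecode: 00:29:47:28.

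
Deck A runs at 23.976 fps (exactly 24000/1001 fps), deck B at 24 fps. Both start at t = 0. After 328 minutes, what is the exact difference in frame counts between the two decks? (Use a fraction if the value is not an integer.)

328 min = 19680 s.
A emits 24000/1001 × 19680 = 472320000/1001 frames; B emits 24 × 19680 = 472320.
Difference = 472320/1001 frames (≈ 471.8482); B is ahead of A.

472320/1001 frames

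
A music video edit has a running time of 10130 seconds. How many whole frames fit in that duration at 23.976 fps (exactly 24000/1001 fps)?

Frames = 10130 × 24000/1001 = 243120000/1001 ≈ 242877.1229.
Complete frames: 242877.

242877 frames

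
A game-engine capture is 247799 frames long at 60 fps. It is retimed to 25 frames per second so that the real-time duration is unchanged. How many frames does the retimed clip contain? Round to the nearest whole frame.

Frames at target rate = 247799 × (25) / (60) = 1238995/12 ≈ 103249.583.
Nearest whole frame: 103250.

103250 frames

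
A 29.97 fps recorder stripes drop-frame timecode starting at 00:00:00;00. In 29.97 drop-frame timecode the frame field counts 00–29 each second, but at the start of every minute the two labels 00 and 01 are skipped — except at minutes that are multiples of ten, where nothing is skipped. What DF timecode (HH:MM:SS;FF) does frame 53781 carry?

Each 10-minute DF block holds 10 × 60 × 30 − 9 × 2 = 17982 frames. 53781 ÷ 17982 → 2 full blocks, remainder 17817.
Within the partial block the first minute is 1800 frames and each further minute 1798, so 9 further minute boundaries passed. Total skipped labels = 18 × 2 + 2 × 9 = 54.
Non-drop label index = 53781 + 54 = 53835; at 30 labels/s that is 00:29:54:15, i.e. DF 00:29:54;15.

00:29:54;15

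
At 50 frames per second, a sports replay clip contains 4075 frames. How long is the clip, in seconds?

Running time = 4075 / (50) = 81.5 s.

81.5 seconds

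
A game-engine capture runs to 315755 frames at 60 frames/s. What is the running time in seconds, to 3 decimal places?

5262.583 seconds

Running time = 315755 × 1/60 = 63151/12 s ≈ 5262.583 s.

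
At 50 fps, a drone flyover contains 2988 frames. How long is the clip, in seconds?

Running time = 2988 / (50) = 59.76 s.

59.76 seconds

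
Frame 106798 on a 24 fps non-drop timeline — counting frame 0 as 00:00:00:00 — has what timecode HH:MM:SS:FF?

106798 ÷ 24 = 4449 full seconds, remainder 22 frames.
4449 s = 1 h 14 min 9 s.
Timecode: 01:14:09:22.

01:14:09:22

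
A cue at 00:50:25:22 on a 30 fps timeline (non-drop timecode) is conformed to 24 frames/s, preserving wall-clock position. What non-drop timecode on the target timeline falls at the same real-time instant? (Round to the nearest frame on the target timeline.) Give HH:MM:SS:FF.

00:50:25:18

Source frame index: (0×3600 + 50×60 + 25) × 30 + 22 = 90772.
Real time: 90772 / (30) = 45386/15 s.
Target frame: (45386/15) × (24) = 363088/5 ≈ 72617.600 → 72618.
At 24 labels/s: frame 72618 → 00:50:25:18.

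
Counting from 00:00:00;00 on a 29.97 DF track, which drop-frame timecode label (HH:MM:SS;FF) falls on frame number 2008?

Ten DF minutes hold 17982 frames, so frame 2008 lies in block 0 (frames 0–17981) with 2008 frames into that block.
The block's first minute is 1800 frames and the rest 1798 each; 2008 frames reaches minute 1, so 0 × 18 + 1 × 2 = 2 labels have been skipped so far.
Adding those back, label number 2008 + 2 = 2010 at 30 labels/s is 67 s + 0 f = 0 h 1 min 7 s frame 0, i.e. 00:01:07;00.

00:01:07;00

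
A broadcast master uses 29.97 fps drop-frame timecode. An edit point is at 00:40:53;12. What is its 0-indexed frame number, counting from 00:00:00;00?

73530

Complete 10-minute blocks: 4, each 17982 frames → 71928.
Remaining 0 whole minutes in the current block: 0 frames.
Within the current minute: 53 × 30 + 12 = 1602. Total = 71928 + 0 + 1602 = 73530.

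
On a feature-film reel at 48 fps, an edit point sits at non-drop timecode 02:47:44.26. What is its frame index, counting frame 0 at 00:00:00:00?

483098

Total seconds to the label: (2 × 3600 + 47 × 60 + 44) = 10064.
Frame index = 10064 × 48 + 26 = 483098.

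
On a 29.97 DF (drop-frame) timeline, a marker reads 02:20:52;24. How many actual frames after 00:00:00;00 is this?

253332

As if non-drop at 30 labels/s: (2 × 3600 + 20 × 60 + 52) × 30 + 24 = 253584.
Minute boundaries passed: 140; those not divisible by 10: 140 − 14 = 126; dropped labels = 2 × 126 = 252.
Actual frame index = 253584 − 252 = 253332.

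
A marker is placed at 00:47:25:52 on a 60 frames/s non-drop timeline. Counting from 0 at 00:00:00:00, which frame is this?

Total seconds to the label: (0 × 3600 + 47 × 60 + 25) = 2845.
Frame index = 2845 × 60 + 52 = 170752.

frame 170752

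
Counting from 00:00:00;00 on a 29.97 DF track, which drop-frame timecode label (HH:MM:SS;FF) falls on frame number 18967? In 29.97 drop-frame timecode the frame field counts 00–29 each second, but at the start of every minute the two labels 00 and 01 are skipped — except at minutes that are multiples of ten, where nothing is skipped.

00:10:32;25

Ten DF minutes hold 17982 frames, so frame 18967 lies in block 1 (frames 17982–35963) with 985 frames into that block.
The block's first minute is 1800 frames and the rest 1798 each; 985 frames reaches minute 0, so 1 × 18 + 0 × 2 = 18 labels have been skipped so far.
Adding those back, label number 18967 + 18 = 18985 at 30 labels/s is 632 s + 25 f = 0 h 10 min 32 s frame 25, i.e. 00:10:32;25.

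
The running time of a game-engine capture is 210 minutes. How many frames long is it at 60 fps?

756000 frames

210 min = 12600 s.
Frames = 12600 × 60 = 756000.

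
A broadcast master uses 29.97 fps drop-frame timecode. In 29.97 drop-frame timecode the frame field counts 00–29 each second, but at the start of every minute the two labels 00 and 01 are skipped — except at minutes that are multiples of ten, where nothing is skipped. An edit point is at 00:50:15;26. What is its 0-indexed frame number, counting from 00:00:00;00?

90386

Complete 10-minute blocks: 5, each 17982 frames → 89910.
Remaining 0 whole minutes in the current block: 0 frames.
Within the current minute: 15 × 30 + 26 = 476. Total = 89910 + 0 + 476 = 90386.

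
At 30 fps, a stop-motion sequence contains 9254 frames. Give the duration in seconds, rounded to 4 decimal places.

308.4667 seconds

Running time = 9254 × 1/30 = 4627/15 s ≈ 308.4667 s.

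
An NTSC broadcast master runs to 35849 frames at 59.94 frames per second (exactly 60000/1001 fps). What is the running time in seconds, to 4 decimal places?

598.0808 seconds

Running time = 35849 × 1001/60000 = 35884849/60000 s ≈ 598.0808 s.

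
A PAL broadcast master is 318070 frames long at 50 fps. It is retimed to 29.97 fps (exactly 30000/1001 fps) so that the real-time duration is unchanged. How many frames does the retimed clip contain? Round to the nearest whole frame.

Frames at target rate = 318070 × (30000/1001) / (50) = 190842000/1001 ≈ 190651.349.
Nearest whole frame: 190651.

190651 frames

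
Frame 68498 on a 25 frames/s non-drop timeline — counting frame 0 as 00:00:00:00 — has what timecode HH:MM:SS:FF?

00:45:39:23

68498 ÷ 25 = 2739 full seconds, remainder 23 frames.
2739 s = 0 h 45 min 39 s.
Timecode: 00:45:39:23.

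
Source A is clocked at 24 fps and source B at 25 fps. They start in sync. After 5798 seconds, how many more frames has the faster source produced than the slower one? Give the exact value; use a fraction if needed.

5798 frames

A emits 24 × 5798 = 139152 frames; B emits 25 × 5798 = 144950.
Difference = 5798 frames; B is ahead of A.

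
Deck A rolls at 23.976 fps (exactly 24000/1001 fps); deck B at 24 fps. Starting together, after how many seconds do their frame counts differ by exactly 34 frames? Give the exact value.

17017/12 seconds

The gap grows by |24 − 24000/1001| = 24/1001 frames per second.
Time for a 34-frame gap: 34 ÷ (24/1001) = 17017/12 s.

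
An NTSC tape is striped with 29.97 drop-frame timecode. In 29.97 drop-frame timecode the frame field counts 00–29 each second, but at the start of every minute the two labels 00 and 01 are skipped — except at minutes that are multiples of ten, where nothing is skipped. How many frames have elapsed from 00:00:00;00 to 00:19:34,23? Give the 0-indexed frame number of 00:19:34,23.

35207

Complete 10-minute blocks: 1, each 17982 frames → 17982.
Remaining 9 whole minutes in the current block: 1800 + 8 × 1798 = 16184 frames.
Within the current minute: 34 × 30 + 23 − 2 = 1041 (labels ;00/;01 skipped at this minute). Total = 17982 + 16184 + 1041 = 35207.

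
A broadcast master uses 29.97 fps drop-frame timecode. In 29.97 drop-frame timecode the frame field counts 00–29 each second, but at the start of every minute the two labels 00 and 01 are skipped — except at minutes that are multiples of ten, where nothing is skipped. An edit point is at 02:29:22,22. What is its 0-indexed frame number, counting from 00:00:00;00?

268612

As if non-drop at 30 labels/s: (2 × 3600 + 29 × 60 + 22) × 30 + 22 = 268882.
Minute boundaries passed: 149; those not divisible by 10: 149 − 14 = 135; dropped labels = 2 × 135 = 270.
Actual frame index = 268882 − 270 = 268612.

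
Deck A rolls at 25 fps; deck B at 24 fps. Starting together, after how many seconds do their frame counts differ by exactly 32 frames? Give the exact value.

32 seconds

The gap grows by |24 − 25| = 1 frame per second.
Time for a 32-frame gap: 32 ÷ (1) = 32 s.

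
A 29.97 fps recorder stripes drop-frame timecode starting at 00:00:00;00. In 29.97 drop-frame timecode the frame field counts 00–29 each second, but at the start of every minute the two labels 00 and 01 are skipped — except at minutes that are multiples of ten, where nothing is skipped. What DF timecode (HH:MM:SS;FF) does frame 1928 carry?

Each 10-minute DF block holds 10 × 60 × 30 − 9 × 2 = 17982 frames. 1928 ÷ 17982 → 0 full blocks, remainder 1928.
Within the partial block the first minute is 1800 frames and each further minute 1798, so 1 further minute boundary passed. Total skipped labels = 18 × 0 + 2 × 1 = 2.
Non-drop label index = 1928 + 2 = 1930; at 30 labels/s that is 00:01:04:10, i.e. DF 00:01:04;10.

00:01:04;10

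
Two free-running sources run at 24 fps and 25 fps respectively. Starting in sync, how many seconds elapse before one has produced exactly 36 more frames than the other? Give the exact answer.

The gap grows by |25 − 24| = 1 frame per second.
Time for a 36-frame gap: 36 ÷ (1) = 36 s.

36 seconds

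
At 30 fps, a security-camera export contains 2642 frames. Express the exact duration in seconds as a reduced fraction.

1321/15 seconds

Running time = 2642 ÷ (30) = 2642 × 1/30 = 1321/15 s.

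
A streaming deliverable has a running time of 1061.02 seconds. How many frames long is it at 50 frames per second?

Frames = 1061.02 × 50 = 53051.

53051 frames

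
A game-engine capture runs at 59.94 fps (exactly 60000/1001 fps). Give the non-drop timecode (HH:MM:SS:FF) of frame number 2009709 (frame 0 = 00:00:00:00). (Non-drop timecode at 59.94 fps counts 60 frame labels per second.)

2009709 ÷ 60 = 33495 full seconds, remainder 9 frames.
33495 s = 9 h 18 min 15 s.
Timecode: 09:18:15:09.

09:18:15:09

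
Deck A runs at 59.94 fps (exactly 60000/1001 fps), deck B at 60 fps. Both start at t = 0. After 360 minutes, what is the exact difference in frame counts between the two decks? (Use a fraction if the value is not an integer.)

1296000/1001 frames

360 min = 21600 s.
A emits 60000/1001 × 21600 = 1296000000/1001 frames; B emits 60 × 21600 = 1296000.
Difference = 1296000/1001 frames (≈ 1294.7053); B is ahead of A.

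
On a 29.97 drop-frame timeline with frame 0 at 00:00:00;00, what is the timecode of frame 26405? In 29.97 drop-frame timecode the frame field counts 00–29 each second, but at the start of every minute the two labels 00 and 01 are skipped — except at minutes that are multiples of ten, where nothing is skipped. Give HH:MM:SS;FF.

00:14:41;01

Ten DF minutes hold 17982 frames, so frame 26405 lies in block 1 (frames 17982–35963) with 8423 frames into that block.
The block's first minute is 1800 frames and the rest 1798 each; 8423 frames reaches minute 4, so 1 × 18 + 4 × 2 = 26 labels have been skipped so far.
Adding those back, label number 26405 + 26 = 26431 at 30 labels/s is 881 s + 1 f = 0 h 14 min 41 s frame 1, i.e. 00:14:41;01.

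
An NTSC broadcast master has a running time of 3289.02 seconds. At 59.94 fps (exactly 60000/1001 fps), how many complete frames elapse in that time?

197144 frames

Frames = 3289.02 × 60000/1001 = 28191600/143 ≈ 197144.0559.
Complete frames: 197144.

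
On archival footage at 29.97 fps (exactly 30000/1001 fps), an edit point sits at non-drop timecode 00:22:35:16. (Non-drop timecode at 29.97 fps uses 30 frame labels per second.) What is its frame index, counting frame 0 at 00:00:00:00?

40666

Total seconds to the label: (0 × 3600 + 22 × 60 + 35) = 1355.
Frame index = 1355 × 30 + 16 = 40666.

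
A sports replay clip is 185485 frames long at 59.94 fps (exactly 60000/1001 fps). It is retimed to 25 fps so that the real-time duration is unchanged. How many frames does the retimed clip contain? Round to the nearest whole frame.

Frames at target rate = 185485 × (25) / (60000/1001) = 37134097/480 ≈ 77362.702.
Nearest whole frame: 77363.

77363 frames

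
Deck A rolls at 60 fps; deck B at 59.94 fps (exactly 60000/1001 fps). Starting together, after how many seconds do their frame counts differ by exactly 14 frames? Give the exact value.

The gap grows by |60000/1001 − 60| = 60/1001 frames per second.
Time for a 14-frame gap: 14 ÷ (60/1001) = 7007/30 s.

7007/30 seconds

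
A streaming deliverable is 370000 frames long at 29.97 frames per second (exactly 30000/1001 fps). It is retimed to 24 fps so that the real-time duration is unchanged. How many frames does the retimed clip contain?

Target frames = source frames × (target rate / source rate) = 370000 × (24)/(30000/1001) = 370000 × 1001/1250 = 296296.

296296 frames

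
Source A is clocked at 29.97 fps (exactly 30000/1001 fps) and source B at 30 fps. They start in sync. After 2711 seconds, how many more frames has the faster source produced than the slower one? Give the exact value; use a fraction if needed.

A emits 30000/1001 × 2711 = 81330000/1001 frames; B emits 30 × 2711 = 81330.
Difference = 81330/1001 frames (≈ 81.2488); B is ahead of A.

81330/1001 frames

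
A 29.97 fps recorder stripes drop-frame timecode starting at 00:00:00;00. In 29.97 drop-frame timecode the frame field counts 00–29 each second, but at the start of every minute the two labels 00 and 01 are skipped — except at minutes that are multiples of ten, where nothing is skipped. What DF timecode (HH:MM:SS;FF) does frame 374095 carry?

03:28:02;11

Ten DF minutes hold 17982 frames, so frame 374095 lies in block 20 (frames 359640–377621) with 14455 frames into that block.
The block's first minute is 1800 frames and the rest 1798 each; 14455 frames reaches minute 8, so 20 × 18 + 8 × 2 = 376 labels have been skipped so far.
Adding those back, label number 374095 + 376 = 374471 at 30 labels/s is 12482 s + 11 f = 3 h 28 min 2 s frame 11, i.e. 03:28:02;11.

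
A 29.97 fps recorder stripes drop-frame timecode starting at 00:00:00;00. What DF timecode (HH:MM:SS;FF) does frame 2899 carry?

00:01:36;21

Ten DF minutes hold 17982 frames, so frame 2899 lies in block 0 (frames 0–17981) with 2899 frames into that block.
The block's first minute is 1800 frames and the rest 1798 each; 2899 frames reaches minute 1, so 0 × 18 + 1 × 2 = 2 labels have been skipped so far.
Adding those back, label number 2899 + 2 = 2901 at 30 labels/s is 96 s + 21 f = 0 h 1 min 36 s frame 21, i.e. 00:01:36;21.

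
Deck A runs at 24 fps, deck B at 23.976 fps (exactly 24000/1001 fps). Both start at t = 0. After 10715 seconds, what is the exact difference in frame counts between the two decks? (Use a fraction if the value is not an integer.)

A emits 24 × 10715 = 257160 frames; B emits 24000/1001 × 10715 = 257160000/1001.
Difference = 257160/1001 frames (≈ 256.9031); B is behind A.

257160/1001 frames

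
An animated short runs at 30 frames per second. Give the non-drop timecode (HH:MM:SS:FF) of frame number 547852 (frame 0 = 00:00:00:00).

547852 ÷ 30 = 18261 full seconds, remainder 22 frames.
18261 s = 5 h 4 min 21 s.
Timecode: 05:04:21:22.

05:04:21:22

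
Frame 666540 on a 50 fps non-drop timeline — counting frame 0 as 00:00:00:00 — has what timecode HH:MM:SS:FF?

666540 ÷ 50 = 13330 full seconds, remainder 40 frames.
13330 s = 3 h 42 min 10 s.
Timecode: 03:42:10:40.

03:42:10:40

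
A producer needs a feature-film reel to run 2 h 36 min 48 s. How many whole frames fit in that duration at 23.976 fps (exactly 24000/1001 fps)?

2 h 36 min 48 s = 9408 s.
Frames = 9408 × 24000/1001 = 32256000/143 ≈ 225566.4336.
Complete frames: 225566.

225566 frames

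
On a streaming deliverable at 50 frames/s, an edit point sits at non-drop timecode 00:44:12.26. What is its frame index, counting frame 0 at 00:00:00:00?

Total seconds to the label: (0 × 3600 + 44 × 60 + 12) = 2652.
Frame index = 2652 × 50 + 26 = 132626.

132626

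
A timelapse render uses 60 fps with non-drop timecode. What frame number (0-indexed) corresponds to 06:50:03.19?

Total seconds to the label: (6 × 3600 + 50 × 60 + 3) = 24603.
Frame index = 24603 × 60 + 19 = 1476199.

frame 1476199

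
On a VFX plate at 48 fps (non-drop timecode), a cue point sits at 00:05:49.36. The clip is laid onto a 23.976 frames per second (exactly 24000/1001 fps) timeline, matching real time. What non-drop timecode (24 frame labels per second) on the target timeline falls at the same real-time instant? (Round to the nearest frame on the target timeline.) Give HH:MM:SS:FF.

Source frame index: (0×3600 + 5×60 + 49) × 48 + 36 = 16788.
Real time: 16788 / (48) = 1399/4 s.
Target frame: (1399/4) × (24000/1001) = 8394000/1001 ≈ 8385.614 → 8386.
At 24 labels/s: frame 8386 → 00:05:49:10.

00:05:49:10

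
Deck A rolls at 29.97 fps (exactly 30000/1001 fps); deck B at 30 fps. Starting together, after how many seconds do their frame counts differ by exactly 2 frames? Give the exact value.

1001/15 seconds

The gap grows by |30 − 30000/1001| = 30/1001 frames per second.
Time for a 2-frame gap: 2 ÷ (30/1001) = 1001/15 s.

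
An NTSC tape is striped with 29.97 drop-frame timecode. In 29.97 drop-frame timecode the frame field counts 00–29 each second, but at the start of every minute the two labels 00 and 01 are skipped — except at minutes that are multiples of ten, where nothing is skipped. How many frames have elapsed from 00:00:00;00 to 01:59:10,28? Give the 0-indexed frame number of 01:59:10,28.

Complete 10-minute blocks: 11, each 17982 frames → 197802.
Remaining 9 whole minutes in the current block: 1800 + 8 × 1798 = 16184 frames.
Within the current minute: 10 × 30 + 28 − 2 = 326 (labels ;00/;01 skipped at this minute). Total = 197802 + 16184 + 326 = 214312.

214312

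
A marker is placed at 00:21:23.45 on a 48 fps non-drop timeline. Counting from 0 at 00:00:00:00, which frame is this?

Total seconds to the label: (0 × 3600 + 21 × 60 + 23) = 1283.
Frame index = 1283 × 48 + 45 = 61629.

61629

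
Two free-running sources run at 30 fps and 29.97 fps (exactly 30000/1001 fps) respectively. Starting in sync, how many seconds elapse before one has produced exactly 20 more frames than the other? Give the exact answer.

2002/3 seconds

The gap grows by |30000/1001 − 30| = 30/1001 frames per second.
Time for a 20-frame gap: 20 ÷ (30/1001) = 2002/3 s.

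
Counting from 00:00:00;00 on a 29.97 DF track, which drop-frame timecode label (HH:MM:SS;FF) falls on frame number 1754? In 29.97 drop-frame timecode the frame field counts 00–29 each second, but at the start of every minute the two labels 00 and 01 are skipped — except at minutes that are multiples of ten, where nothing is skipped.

Ten DF minutes hold 17982 frames, so frame 1754 lies in block 0 (frames 0–17981) with 1754 frames into that block.
The block's first minute is 1800 frames and the rest 1798 each; 1754 frames reaches minute 0, so 0 × 18 + 0 × 2 = 0 labels have been skipped so far.
Adding those back, label number 1754 + 0 = 1754 at 30 labels/s is 58 s + 14 f = 0 h 0 min 58 s frame 14, i.e. 00:00:58;14.

00:00:58;14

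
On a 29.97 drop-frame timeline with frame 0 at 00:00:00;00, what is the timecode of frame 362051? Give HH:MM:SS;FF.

Ten DF minutes hold 17982 frames, so frame 362051 lies in block 20 (frames 359640–377621) with 2411 frames into that block.
The block's first minute is 1800 frames and the rest 1798 each; 2411 frames reaches minute 1, so 20 × 18 + 1 × 2 = 362 labels have been skipped so far.
Adding those back, label number 362051 + 362 = 362413 at 30 labels/s is 12080 s + 13 f = 3 h 21 min 20 s frame 13, i.e. 03:21:20;13.

03:21:20;13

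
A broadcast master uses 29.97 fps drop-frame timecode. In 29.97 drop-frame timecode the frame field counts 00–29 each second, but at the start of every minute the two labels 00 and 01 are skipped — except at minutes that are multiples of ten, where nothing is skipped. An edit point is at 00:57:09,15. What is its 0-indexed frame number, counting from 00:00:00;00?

102781

As if non-drop at 30 labels/s: (0 × 3600 + 57 × 60 + 9) × 30 + 15 = 102885.
Minute boundaries passed: 57; those not divisible by 10: 57 − 5 = 52; dropped labels = 2 × 52 = 104.
Actual frame index = 102885 − 104 = 102781.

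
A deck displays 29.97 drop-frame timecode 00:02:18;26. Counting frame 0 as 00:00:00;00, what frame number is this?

As if non-drop at 30 labels/s: (0 × 3600 + 2 × 60 + 18) × 30 + 26 = 4166.
Minute boundaries passed: 2; those not divisible by 10: 2 − 0 = 2; dropped labels = 2 × 2 = 4.
Actual frame index = 4166 − 4 = 4162.

4162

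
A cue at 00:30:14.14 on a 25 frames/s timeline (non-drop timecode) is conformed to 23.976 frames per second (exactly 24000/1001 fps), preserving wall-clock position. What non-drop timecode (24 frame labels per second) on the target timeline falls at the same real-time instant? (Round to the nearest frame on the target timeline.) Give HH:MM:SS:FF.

Source frame index: (0×3600 + 30×60 + 14) × 25 + 14 = 45364.
Real time: 45364 / (25) = 45364/25 s.
Target frame: (45364/25) × (24000/1001) = 3959040/91 ≈ 43505.934 → 43506.
At 24 labels/s: frame 43506 → 00:30:12:18.

00:30:12:18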